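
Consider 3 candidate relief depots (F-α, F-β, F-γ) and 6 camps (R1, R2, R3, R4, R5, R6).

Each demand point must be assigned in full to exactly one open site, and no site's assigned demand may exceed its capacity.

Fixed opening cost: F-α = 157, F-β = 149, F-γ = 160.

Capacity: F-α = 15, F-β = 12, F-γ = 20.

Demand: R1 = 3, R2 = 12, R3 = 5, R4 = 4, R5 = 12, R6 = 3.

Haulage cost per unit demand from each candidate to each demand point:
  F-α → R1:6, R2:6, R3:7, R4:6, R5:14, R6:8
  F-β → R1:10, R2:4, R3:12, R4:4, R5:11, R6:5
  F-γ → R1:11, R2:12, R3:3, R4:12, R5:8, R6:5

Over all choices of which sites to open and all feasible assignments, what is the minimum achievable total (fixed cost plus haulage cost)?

Open {F-α, F-β, F-γ}; cheapest assignment that respects the capacities:
  F-α (cap 15, load 7): R1, R4 — cost 3×6 + 4×6 = 42
  F-β (cap 12, load 12): R2 — cost 12×4 = 48
  F-γ (cap 20, load 20): R3, R5, R6 — cost 5×3 + 12×8 + 3×5 = 126
  Shipping 216, fixed 466 → total 682.
  Any other capacity-feasible assignment to {F-α, F-β, F-γ} ships for at least 216.
Total demand is 39 and no other set of sites has combined capacity ≥ 39, so {F-α, F-β, F-γ} is the only feasible choice of open sites. Minimum: 682.

682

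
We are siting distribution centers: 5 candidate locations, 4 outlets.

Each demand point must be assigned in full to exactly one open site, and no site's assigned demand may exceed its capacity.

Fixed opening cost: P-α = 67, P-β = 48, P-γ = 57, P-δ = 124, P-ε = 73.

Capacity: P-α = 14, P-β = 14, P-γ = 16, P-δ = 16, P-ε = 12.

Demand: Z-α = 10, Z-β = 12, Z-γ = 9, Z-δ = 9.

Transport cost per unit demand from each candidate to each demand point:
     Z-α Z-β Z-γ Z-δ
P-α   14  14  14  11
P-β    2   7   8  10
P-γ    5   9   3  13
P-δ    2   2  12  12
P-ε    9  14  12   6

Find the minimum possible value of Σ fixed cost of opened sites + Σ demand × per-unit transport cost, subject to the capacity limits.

427

Open {P-β, P-γ, P-δ, P-ε}; cheapest assignment that respects the capacities:
  P-β (cap 14, load 10): Z-α — cost 10×2 = 20
  P-γ (cap 16, load 9): Z-γ — cost 9×3 = 27
  P-δ (cap 16, load 12): Z-β — cost 12×2 = 24
  P-ε (cap 12, load 9): Z-δ — cost 9×6 = 54
  Shipping 125, fixed 302 → total 427.
  Any other capacity-feasible assignment to {P-β, P-γ, P-δ, P-ε} ships for at least 125.
Compare {P-α, P-β, P-γ, P-δ}: its best feasible assignment gives total 466.
Compare {P-α, P-β, P-γ, P-δ, P-ε}: its best feasible assignment gives total 494.
Every other set of open sites that can feasibly serve all demand totals ≥ 466 even under its best assignment. Minimum: 427.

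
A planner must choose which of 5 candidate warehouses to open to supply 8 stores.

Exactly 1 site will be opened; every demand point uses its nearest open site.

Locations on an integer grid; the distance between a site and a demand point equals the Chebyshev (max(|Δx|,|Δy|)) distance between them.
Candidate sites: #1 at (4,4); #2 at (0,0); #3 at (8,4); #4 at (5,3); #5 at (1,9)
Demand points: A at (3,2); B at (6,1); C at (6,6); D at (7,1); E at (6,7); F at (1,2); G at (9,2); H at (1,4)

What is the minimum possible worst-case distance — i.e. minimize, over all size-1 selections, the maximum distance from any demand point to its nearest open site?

Open {#4}.
  Farthest demand point is E at distance 4 (to #4); all others are ≤ 4.
With {#1} the worst case is 5.
With {#3} the worst case is 7.
No size-1 selection achieves below 4.

4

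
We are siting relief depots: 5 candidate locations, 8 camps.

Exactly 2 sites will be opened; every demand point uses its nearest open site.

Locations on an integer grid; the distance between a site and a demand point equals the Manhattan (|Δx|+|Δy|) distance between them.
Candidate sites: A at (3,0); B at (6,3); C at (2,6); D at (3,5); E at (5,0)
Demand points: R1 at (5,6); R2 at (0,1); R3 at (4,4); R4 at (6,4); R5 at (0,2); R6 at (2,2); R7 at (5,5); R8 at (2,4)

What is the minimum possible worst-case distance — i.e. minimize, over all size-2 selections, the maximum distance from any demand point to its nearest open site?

5

Open {A, B}.
  Farthest demand point is R5 at distance 5 (to A); all others are ≤ 5.
With {A, D} the worst case is 5.
With {A, C} the worst case is 6.
No size-2 selection achieves below 5.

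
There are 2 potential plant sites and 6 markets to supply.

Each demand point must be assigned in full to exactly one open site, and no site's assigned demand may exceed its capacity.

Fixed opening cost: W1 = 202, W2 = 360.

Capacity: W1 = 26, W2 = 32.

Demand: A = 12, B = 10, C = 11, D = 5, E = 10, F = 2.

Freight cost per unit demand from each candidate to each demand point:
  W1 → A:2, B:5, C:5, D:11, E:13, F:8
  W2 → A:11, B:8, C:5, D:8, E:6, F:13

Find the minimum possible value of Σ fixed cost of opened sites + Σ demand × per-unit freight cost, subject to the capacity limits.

807

Open {W1, W2}; cheapest assignment that respects the capacities:
  W1 (cap 26, load 24): A, B, F — cost 12×2 + 10×5 + 2×8 = 90
  W2 (cap 32, load 26): C, D, E — cost 11×5 + 5×8 + 10×6 = 155
  Shipping 245, fixed 562 → total 807.
  Any other capacity-feasible assignment to {W1, W2} ships for at least 245.
Total demand is 50 and no other set of sites has combined capacity ≥ 50, so {W1, W2} is the only feasible choice of open sites. Minimum: 807.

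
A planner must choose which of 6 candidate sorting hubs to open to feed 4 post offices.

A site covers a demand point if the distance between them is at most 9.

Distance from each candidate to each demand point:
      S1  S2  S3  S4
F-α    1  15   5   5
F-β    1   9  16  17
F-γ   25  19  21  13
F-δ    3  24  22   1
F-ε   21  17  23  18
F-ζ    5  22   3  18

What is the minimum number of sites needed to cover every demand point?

Coverage sets (demand points within 9 of each site):
  F-α: {S1, S3, S4}
  F-β: {S1, S2}
  F-γ: {}
  F-δ: {S1, S4}
  F-ε: {}
  F-ζ: {S1, S3}
No single site covers all 4 demand points.
But {F-α, F-β} covers everything, so the minimum is 2.

2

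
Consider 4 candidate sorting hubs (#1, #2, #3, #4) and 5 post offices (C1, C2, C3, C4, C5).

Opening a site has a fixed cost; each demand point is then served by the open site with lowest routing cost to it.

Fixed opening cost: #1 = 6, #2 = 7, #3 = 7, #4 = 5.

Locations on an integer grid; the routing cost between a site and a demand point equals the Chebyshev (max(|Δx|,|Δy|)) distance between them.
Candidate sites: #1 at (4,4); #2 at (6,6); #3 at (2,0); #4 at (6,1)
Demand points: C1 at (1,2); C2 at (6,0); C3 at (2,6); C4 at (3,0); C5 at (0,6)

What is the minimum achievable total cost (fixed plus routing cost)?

23

Open {#1}: assign each demand point to its cheapest open site.
  C1→#1 3, C2→#1 4, C3→#1 2, C4→#1 4, C5→#1 4
  routing cost 17, fixed 6 → total 23.
Compare {#1, #4}: routing cost 13 + fixed 11 = 24.
Compare {#4}: routing cost 20 + fixed 5 = 25.
Compare {#3}: routing cost 19 + fixed 7 = 26.
All other subsets cost ≥ 24. Minimum total cost: 23.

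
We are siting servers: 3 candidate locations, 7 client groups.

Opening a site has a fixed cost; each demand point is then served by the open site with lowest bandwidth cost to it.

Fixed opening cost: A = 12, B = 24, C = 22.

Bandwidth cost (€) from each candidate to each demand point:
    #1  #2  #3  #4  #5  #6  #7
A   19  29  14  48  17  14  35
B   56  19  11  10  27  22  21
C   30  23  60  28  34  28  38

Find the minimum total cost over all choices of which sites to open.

147

Open {A, B}: assign each demand point to its cheapest open site.
  #1→A 19, #2→B 19, #3→B 11, #4→B 10, #5→A 17, #6→A 14, #7→B 21
  bandwidth cost 111, fixed 36 → total 147.
Compare {A, B, C}: bandwidth cost 111 + fixed 58 = 169.
Compare {A, C}: bandwidth cost 150 + fixed 34 = 184.
Compare {B, C}: bandwidth cost 140 + fixed 46 = 186.
All other subsets cost ≥ 169. Minimum total cost: 147.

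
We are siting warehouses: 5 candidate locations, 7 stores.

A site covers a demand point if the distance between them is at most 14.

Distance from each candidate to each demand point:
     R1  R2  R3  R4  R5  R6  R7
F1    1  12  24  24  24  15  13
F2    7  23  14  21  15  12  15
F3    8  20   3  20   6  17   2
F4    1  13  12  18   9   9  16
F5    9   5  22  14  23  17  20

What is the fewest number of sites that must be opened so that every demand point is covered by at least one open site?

3

Coverage sets (demand points within 14 of each site):
  F1: {R1, R2, R7}
  F2: {R1, R3, R6}
  F3: {R1, R3, R5, R7}
  F4: {R1, R2, R3, R5, R6}
  F5: {R1, R2, R4}
No 2 sites suffice: every size-2 union leaves at least one demand point uncovered.
But {F1, F4, F5} covers everything, so the minimum is 3.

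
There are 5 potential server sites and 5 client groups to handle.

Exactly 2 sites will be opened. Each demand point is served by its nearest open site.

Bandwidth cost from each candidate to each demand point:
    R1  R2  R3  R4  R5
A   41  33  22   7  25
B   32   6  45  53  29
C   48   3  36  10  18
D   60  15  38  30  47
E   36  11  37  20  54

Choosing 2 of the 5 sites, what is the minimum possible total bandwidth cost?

91

Open {A, C}.
  R1→A 41, R2→C 3, R3→A 22, R4→A 7, R5→C 18  ⇒ total 91.
Compare {A, B}: total 92.
Compare {B, C}: total 99.
No size-2 selection does better; minimum is 91.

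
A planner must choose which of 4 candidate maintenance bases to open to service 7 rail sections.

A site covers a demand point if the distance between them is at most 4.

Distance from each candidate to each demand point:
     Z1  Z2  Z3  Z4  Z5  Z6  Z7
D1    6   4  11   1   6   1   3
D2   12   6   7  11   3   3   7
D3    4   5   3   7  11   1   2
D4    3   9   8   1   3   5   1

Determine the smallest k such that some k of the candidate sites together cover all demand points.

3

Coverage sets (demand points within 4 of each site):
  D1: {Z2, Z4, Z6, Z7}
  D2: {Z5, Z6}
  D3: {Z1, Z3, Z6, Z7}
  D4: {Z1, Z4, Z5, Z7}
No 2 sites suffice: every size-2 union leaves at least one demand point uncovered.
But {D1, D2, D3} covers everything, so the minimum is 3.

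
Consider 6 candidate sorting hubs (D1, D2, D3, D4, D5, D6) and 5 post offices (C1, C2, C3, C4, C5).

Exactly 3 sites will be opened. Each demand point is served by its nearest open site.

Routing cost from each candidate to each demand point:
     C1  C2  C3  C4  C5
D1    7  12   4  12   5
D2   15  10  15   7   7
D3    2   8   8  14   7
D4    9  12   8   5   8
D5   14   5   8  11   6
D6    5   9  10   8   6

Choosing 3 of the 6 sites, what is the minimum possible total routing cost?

Open {D1, D3, D4}.
  C1→D3 2, C2→D3 8, C3→D1 4, C4→D4 5, C5→D1 5  ⇒ total 24.
Compare {D1, D2, D3}: total 26.
Compare {D1, D4, D5}: total 26.
No size-3 selection does better; minimum is 24.

24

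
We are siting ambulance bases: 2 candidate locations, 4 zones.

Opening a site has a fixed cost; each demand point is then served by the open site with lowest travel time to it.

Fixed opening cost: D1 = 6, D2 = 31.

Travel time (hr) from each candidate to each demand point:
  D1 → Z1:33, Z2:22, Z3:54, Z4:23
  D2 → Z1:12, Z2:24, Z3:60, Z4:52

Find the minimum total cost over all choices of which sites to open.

138

Open {D1}: assign each demand point to its cheapest open site.
  Z1→D1 33, Z2→D1 22, Z3→D1 54, Z4→D1 23
  travel time 132, fixed 6 → total 138.
Compare {D1, D2}: travel time 111 + fixed 37 = 148.
Compare {D2}: travel time 148 + fixed 31 = 179.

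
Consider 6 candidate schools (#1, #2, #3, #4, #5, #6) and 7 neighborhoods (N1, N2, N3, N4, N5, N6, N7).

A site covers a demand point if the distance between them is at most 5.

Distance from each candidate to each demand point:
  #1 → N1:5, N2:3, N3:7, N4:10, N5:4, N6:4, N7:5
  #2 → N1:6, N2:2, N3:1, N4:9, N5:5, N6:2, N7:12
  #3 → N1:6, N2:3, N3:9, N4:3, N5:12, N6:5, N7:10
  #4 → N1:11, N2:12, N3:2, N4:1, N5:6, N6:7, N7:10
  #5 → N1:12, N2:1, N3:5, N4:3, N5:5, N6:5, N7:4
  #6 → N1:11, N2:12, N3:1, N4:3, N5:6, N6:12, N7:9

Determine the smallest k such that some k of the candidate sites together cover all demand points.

2

Coverage sets (demand points within 5 of each site):
  #1: {N1, N2, N5, N6, N7}
  #2: {N2, N3, N5, N6}
  #3: {N2, N4, N6}
  #4: {N3, N4}
  #5: {N2, N3, N4, N5, N6, N7}
  #6: {N3, N4}
No single site covers all 7 demand points.
But {#1, #4} covers everything, so the minimum is 2.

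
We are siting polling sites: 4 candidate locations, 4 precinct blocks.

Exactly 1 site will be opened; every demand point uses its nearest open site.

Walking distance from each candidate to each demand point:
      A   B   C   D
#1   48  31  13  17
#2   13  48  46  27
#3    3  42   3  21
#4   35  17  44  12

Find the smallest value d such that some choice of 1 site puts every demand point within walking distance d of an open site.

42

Open {#3}.
  Farthest demand point is B at walking distance 42 (to #3); all others are ≤ 42.
With {#4} the worst case is 44.
With {#1} the worst case is 48.
No size-1 selection achieves below 42.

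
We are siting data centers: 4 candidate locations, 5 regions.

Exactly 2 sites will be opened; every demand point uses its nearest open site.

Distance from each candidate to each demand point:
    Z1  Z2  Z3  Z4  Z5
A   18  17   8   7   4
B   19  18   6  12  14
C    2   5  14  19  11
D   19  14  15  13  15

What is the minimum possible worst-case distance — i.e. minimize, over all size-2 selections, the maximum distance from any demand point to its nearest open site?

8

Open {A, C}.
  Farthest demand point is Z3 at distance 8 (to A); all others are ≤ 8.
With {B, C} the worst case is 12.
With {C, D} the worst case is 14.
No size-2 selection achieves below 8.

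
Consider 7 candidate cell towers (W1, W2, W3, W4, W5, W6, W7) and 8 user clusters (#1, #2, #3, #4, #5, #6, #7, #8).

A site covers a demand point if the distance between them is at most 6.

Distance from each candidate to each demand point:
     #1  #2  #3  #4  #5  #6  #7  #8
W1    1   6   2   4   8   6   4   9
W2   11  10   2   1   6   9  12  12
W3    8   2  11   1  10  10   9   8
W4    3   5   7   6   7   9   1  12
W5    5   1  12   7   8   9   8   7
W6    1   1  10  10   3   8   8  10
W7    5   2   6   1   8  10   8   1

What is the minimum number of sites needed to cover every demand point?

Coverage sets (demand points within 6 of each site):
  W1: {#1, #2, #3, #4, #6, #7}
  W2: {#3, #4, #5}
  W3: {#2, #4}
  W4: {#1, #2, #4, #7}
  W5: {#1, #2}
  W6: {#1, #2, #5}
  W7: {#1, #2, #3, #4, #8}
No 2 sites suffice: every size-2 union leaves at least one demand point uncovered.
But {W1, W2, W7} covers everything, so the minimum is 3.

3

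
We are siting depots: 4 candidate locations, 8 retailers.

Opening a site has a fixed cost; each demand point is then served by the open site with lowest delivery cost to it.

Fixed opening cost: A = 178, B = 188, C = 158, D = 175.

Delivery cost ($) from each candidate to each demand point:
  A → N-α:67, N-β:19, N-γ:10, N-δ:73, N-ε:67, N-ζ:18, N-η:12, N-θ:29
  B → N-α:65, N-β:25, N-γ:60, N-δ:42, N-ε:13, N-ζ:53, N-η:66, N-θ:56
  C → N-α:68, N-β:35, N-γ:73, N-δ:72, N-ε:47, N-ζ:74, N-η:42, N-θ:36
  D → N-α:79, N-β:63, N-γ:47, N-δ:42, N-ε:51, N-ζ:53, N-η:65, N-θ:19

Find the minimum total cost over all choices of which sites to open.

473

Open {A}: assign each demand point to its cheapest open site.
  N-α→A 67, N-β→A 19, N-γ→A 10, N-δ→A 73, N-ε→A 67, N-ζ→A 18, N-η→A 12, N-θ→A 29
  delivery cost 295, fixed 178 → total 473.
Compare {B}: delivery cost 380 + fixed 188 = 568.
Compare {A, B}: delivery cost 208 + fixed 366 = 574.
Compare {A, D}: delivery cost 238 + fixed 353 = 591.
All other subsets cost ≥ 568. Minimum total cost: 473.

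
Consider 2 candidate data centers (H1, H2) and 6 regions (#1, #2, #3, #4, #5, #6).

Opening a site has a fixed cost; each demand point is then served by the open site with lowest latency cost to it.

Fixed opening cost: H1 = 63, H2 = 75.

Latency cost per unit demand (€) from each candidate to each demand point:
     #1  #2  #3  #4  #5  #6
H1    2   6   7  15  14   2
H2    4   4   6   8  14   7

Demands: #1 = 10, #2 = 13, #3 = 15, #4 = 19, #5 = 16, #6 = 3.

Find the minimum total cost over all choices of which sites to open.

654

Open {H2}: assign each demand point to its cheapest open site.
  #1→H2 10×4=40, #2→H2 13×4=52, #3→H2 15×6=90, #4→H2 19×8=152, #5→H2 16×14=224, #6→H2 3×7=21
  latency cost 579, fixed 75 → total 654.
Compare {H1, H2}: latency cost 544 + fixed 138 = 682.
Compare {H1}: latency cost 718 + fixed 63 = 781.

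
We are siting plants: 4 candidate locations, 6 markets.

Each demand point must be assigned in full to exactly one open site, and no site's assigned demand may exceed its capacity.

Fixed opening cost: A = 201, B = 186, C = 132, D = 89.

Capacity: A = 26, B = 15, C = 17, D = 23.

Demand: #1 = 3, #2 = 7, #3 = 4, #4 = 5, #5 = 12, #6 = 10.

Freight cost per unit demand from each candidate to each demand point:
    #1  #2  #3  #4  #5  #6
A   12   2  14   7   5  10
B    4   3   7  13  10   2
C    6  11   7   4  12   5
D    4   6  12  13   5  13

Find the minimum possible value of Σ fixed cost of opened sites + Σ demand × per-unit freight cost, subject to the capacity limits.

538

Open {A, C}; cheapest assignment that respects the capacities:
  A (cap 26, load 24): #2, #4, #5 — cost 7×2 + 5×7 + 12×5 = 109
  C (cap 17, load 17): #1, #3, #6 — cost 3×6 + 4×7 + 10×5 = 96
  Shipping 205, fixed 333 → total 538.
  Any other capacity-feasible assignment to {A, C} ships for at least 205.
Compare {A, D}: its best feasible assignment gives total 559.
Compare {B, C, D}: its best feasible assignment gives total 589.
Every other set of open sites that can feasibly serve all demand totals ≥ 559 even under its best assignment. Minimum: 538.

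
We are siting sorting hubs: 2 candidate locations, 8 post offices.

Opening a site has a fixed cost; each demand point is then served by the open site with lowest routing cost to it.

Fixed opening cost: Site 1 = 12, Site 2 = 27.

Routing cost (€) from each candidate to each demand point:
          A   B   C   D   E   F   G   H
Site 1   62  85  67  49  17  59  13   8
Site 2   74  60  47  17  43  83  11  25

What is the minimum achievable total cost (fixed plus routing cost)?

Open {Site 1, Site 2}: assign each demand point to its cheapest open site.
  A→Site 1 62, B→Site 2 60, C→Site 2 47, D→Site 2 17, E→Site 1 17, F→Site 1 59, G→Site 2 11, H→Site 1 8
  routing cost 281, fixed 39 → total 320.
Compare {Site 1}: routing cost 360 + fixed 12 = 372.
Compare {Site 2}: routing cost 360 + fixed 27 = 387.

320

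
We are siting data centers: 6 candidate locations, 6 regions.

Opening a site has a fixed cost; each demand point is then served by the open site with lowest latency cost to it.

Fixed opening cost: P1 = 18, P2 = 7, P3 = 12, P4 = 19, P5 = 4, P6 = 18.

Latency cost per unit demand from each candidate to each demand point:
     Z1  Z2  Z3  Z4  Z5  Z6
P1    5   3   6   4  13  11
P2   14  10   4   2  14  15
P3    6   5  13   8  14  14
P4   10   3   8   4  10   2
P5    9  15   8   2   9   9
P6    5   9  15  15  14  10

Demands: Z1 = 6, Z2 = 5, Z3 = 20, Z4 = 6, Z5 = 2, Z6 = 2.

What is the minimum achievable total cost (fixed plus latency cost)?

Open {P1, P2, P5}: assign each demand point to its cheapest open site.
  Z1→P1 6×5=30, Z2→P1 5×3=15, Z3→P2 20×4=80, Z4→P2 6×2=12, Z5→P5 2×9=18, Z6→P5 2×9=18
  latency cost 173, fixed 29 → total 202.
Compare {P1, P2, P4}: latency cost 161 + fixed 44 = 205.
Compare {P2, P3, P4}: latency cost 167 + fixed 38 = 205.
Compare {P2, P4, P6}: latency cost 161 + fixed 44 = 205.
All other subsets cost ≥ 205. Minimum total cost: 202.

202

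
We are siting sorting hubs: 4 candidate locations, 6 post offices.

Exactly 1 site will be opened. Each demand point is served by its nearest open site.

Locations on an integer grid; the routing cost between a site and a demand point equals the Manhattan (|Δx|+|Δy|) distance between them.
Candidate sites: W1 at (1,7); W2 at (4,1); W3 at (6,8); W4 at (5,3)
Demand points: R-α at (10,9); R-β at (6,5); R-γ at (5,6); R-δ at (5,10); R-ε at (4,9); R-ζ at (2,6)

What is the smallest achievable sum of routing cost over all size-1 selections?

Open {W3}.
  R-α→W3 5, R-β→W3 3, R-γ→W3 3, R-δ→W3 3, R-ε→W3 3, R-ζ→W3 6  ⇒ total 23.
Compare {W1}: total 37.
Compare {W4}: total 37.
No size-1 selection does better; minimum is 23.

23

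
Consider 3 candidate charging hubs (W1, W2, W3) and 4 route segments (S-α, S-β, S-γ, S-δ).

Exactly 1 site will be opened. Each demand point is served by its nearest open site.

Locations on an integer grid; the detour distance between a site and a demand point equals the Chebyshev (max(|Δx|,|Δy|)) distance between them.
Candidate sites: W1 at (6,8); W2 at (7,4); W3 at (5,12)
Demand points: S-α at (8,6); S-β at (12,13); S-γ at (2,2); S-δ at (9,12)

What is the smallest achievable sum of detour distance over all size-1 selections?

Open {W1}.
  S-α→W1 2, S-β→W1 6, S-γ→W1 6, S-δ→W1 4  ⇒ total 18.
Compare {W2}: total 24.
Compare {W3}: total 27.

18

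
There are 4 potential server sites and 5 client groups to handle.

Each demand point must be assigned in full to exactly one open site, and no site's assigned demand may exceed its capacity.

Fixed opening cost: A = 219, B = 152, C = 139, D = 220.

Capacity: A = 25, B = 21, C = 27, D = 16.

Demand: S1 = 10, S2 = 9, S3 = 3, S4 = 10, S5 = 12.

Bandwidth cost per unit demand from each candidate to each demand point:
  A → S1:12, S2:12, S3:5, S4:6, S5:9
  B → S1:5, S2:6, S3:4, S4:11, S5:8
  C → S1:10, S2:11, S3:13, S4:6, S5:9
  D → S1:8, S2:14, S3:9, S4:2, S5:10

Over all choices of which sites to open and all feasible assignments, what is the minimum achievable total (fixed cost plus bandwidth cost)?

Open {B, C}; cheapest assignment that respects the capacities:
  B (cap 21, load 19): S1, S2 — cost 10×5 + 9×6 = 104
  C (cap 27, load 25): S3, S4, S5 — cost 3×13 + 10×6 + 12×9 = 207
  Shipping 311, fixed 291 → total 602.
  Any other capacity-feasible assignment to {B, C} ships for at least 311.
Compare {A, B}: its best feasible assignment gives total 658.
Compare {A, C}: its best feasible assignment gives total 740.
Every other set of open sites that can feasibly serve all demand totals ≥ 658 even under its best assignment. Minimum: 602.

602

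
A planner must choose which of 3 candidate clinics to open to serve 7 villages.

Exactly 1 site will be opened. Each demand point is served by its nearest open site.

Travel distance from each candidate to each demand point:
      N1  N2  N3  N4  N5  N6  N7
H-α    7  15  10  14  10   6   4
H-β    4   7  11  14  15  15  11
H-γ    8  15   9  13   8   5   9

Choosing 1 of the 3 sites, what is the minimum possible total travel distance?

66

Open {H-α}.
  N1→H-α 7, N2→H-α 15, N3→H-α 10, N4→H-α 14, N5→H-α 10, N6→H-α 6, N7→H-α 4  ⇒ total 66.
Compare {H-γ}: total 67.
Compare {H-β}: total 77.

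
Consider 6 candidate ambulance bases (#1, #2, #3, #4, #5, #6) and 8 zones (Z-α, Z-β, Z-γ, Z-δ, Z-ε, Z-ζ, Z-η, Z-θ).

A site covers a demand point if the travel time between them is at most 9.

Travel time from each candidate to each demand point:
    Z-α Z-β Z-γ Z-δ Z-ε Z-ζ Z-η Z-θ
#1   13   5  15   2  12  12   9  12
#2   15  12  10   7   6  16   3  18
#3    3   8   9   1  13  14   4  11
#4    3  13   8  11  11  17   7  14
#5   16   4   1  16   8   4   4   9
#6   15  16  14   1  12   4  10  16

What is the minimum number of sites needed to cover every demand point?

Coverage sets (demand points within 9 of each site):
  #1: {Z-β, Z-δ, Z-η}
  #2: {Z-δ, Z-ε, Z-η}
  #3: {Z-α, Z-β, Z-γ, Z-δ, Z-η}
  #4: {Z-α, Z-γ, Z-η}
  #5: {Z-β, Z-γ, Z-ε, Z-ζ, Z-η, Z-θ}
  #6: {Z-δ, Z-ζ}
No single site covers all 8 demand points.
But {#3, #5} covers everything, so the minimum is 2.

2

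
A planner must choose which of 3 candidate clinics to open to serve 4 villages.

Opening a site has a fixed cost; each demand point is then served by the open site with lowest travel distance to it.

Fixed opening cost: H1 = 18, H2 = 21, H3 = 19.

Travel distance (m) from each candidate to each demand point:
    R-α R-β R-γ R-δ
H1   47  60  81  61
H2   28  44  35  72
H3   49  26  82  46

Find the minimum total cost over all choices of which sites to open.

Open {H2, H3}: assign each demand point to its cheapest open site.
  R-α→H2 28, R-β→H3 26, R-γ→H2 35, R-δ→H3 46
  travel distance 135, fixed 40 → total 175.
Compare {H1, H2, H3}: travel distance 135 + fixed 58 = 193.
Compare {H2}: travel distance 179 + fixed 21 = 200.
Compare {H1, H2}: travel distance 168 + fixed 39 = 207.
All other subsets cost ≥ 193. Minimum total cost: 175.

175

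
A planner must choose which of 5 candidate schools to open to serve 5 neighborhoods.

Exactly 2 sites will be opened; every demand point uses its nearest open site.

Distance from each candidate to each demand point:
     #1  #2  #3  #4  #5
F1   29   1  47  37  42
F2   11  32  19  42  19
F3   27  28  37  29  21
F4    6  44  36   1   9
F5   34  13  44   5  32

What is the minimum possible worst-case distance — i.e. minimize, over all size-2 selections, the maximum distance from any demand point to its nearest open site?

Open {F2, F5}.
  Farthest demand point is #3 at distance 19 (to F2); all others are ≤ 19.
With {F2, F3} the worst case is 29.
With {F2, F4} the worst case is 32.
No size-2 selection achieves below 19.

19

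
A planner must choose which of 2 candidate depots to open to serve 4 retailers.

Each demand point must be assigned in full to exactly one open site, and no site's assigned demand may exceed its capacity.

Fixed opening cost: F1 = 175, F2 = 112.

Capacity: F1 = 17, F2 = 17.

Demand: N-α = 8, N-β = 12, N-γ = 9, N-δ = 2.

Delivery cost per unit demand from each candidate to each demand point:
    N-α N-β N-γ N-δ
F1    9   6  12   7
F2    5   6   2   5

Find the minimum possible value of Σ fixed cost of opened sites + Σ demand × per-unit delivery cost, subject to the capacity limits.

Open {F1, F2}; cheapest assignment that respects the capacities:
  F1 (cap 17, load 14): N-β, N-δ — cost 12×6 + 2×7 = 86
  F2 (cap 17, load 17): N-α, N-γ — cost 8×5 + 9×2 = 58
  Shipping 144, fixed 287 → total 431.
  Any other capacity-feasible assignment to {F1, F2} ships for at least 144.
Total demand is 31 and no other set of sites has combined capacity ≥ 31, so {F1, F2} is the only feasible choice of open sites. Minimum: 431.

431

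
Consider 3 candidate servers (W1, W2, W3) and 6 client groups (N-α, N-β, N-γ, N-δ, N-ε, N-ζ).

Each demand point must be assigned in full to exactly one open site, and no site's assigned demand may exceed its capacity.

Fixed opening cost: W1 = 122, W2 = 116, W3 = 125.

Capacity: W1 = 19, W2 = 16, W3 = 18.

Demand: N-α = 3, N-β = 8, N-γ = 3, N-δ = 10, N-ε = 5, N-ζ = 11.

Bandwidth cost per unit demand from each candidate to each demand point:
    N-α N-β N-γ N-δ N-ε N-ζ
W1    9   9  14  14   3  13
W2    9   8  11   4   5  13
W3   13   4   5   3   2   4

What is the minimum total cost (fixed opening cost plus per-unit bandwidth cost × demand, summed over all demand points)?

576

Open {W1, W2, W3}; cheapest assignment that respects the capacities:
  W1 (cap 19, load 16): N-α, N-β, N-ε — cost 3×9 + 8×9 + 5×3 = 114
  W2 (cap 16, load 10): N-δ — cost 10×4 = 40
  W3 (cap 18, load 14): N-γ, N-ζ — cost 3×5 + 11×4 = 59
  Shipping 213, fixed 363 → total 576.
  Any other capacity-feasible assignment to {W1, W2, W3} ships for at least 213.
Total demand is 40 and no other set of sites has combined capacity ≥ 40, so {W1, W2, W3} is the only feasible choice of open sites. Minimum: 576.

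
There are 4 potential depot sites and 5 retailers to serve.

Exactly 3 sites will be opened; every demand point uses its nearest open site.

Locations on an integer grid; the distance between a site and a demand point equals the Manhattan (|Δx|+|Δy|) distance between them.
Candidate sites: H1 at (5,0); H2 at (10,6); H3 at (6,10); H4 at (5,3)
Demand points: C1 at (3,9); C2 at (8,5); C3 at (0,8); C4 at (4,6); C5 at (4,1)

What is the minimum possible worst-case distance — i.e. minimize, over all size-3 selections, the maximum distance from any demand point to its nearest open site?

Open {H1, H2, H3}.
  Farthest demand point is C3 at distance 8 (to H3); all others are ≤ 8.
With {H1, H3, H4} the worst case is 8.
With {H2, H3, H4} the worst case is 8.
No size-3 selection achieves below 8.

8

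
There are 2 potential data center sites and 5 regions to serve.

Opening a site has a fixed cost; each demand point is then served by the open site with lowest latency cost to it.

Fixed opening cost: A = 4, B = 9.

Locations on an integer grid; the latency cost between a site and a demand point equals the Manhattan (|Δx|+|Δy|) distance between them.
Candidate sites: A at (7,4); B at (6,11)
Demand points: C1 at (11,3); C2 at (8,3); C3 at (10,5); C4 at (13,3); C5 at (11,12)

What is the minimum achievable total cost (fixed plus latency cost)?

Open {A}: assign each demand point to its cheapest open site.
  C1→A 5, C2→A 2, C3→A 4, C4→A 7, C5→A 12
  latency cost 30, fixed 4 → total 34.
Compare {A, B}: latency cost 24 + fixed 13 = 37.
Compare {B}: latency cost 54 + fixed 9 = 63.

34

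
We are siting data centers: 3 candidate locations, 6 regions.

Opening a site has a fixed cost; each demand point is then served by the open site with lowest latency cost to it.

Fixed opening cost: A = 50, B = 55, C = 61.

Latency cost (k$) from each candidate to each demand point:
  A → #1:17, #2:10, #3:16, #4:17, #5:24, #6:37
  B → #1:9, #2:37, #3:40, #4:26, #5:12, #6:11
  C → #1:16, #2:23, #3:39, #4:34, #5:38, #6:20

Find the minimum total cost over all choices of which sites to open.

171

Open {A}: assign each demand point to its cheapest open site.
  #1→A 17, #2→A 10, #3→A 16, #4→A 17, #5→A 24, #6→A 37
  latency cost 121, fixed 50 → total 171.
Compare {A, B}: latency cost 75 + fixed 105 = 180.
Compare {B}: latency cost 135 + fixed 55 = 190.
Compare {A, C}: latency cost 103 + fixed 111 = 214.
All other subsets cost ≥ 180. Minimum total cost: 171.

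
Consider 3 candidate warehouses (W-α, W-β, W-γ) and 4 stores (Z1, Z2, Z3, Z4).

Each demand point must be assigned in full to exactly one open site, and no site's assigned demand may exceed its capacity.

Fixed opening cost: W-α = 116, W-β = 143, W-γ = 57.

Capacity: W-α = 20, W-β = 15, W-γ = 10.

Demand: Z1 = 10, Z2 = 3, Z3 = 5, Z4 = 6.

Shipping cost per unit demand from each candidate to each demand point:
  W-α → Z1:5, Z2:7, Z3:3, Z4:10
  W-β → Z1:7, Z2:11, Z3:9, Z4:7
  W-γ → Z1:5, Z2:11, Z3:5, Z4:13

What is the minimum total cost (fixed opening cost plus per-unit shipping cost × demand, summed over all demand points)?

Open {W-α, W-γ}; cheapest assignment that respects the capacities:
  W-α (cap 20, load 14): Z2, Z3, Z4 — cost 3×7 + 5×3 + 6×10 = 96
  W-γ (cap 10, load 10): Z1 — cost 10×5 = 50
  Shipping 146, fixed 173 → total 319.
  Any other capacity-feasible assignment to {W-α, W-γ} ships for at least 146.
Compare {W-β, W-γ}: its best feasible assignment gives total 370.
Compare {W-α, W-β}: its best feasible assignment gives total 387.
Every other set of open sites that can feasibly serve all demand totals ≥ 370 even under its best assignment. Minimum: 319.

319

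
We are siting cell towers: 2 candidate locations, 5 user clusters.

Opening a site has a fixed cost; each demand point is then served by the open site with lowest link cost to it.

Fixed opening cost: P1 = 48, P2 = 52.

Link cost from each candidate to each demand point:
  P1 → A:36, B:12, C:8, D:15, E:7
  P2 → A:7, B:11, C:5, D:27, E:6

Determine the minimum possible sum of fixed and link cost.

Open {P2}: assign each demand point to its cheapest open site.
  A→P2 7, B→P2 11, C→P2 5, D→P2 27, E→P2 6
  link cost 56, fixed 52 → total 108.
Compare {P1}: link cost 78 + fixed 48 = 126.
Compare {P1, P2}: link cost 44 + fixed 100 = 144.

108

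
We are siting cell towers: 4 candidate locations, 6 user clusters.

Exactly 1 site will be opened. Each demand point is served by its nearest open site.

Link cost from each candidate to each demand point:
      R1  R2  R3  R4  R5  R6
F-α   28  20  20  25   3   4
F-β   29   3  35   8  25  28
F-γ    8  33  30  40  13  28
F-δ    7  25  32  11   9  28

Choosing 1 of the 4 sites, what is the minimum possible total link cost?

100

Open {F-α}.
  R1→F-α 28, R2→F-α 20, R3→F-α 20, R4→F-α 25, R5→F-α 3, R6→F-α 4  ⇒ total 100.
Compare {F-δ}: total 112.
Compare {F-β}: total 128.
No size-1 selection does better; minimum is 100.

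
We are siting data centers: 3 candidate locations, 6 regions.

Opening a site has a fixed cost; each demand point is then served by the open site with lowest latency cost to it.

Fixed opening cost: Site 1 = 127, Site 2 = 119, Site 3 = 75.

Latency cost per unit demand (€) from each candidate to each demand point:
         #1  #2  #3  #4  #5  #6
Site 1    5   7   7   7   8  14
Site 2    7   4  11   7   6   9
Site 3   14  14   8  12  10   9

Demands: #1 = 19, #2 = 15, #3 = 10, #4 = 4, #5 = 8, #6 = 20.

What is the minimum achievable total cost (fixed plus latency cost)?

Open {Site 2}: assign each demand point to its cheapest open site.
  #1→Site 2 19×7=133, #2→Site 2 15×4=60, #3→Site 2 10×11=110, #4→Site 2 4×7=28, #5→Site 2 8×6=48, #6→Site 2 20×9=180
  latency cost 559, fixed 119 → total 678.
Compare {Site 2, Site 3}: latency cost 529 + fixed 194 = 723.
Compare {Site 1, Site 2}: latency cost 481 + fixed 246 = 727.
Compare {Site 1, Site 3}: latency cost 542 + fixed 202 = 744.
All other subsets cost ≥ 723. Minimum total cost: 678.

678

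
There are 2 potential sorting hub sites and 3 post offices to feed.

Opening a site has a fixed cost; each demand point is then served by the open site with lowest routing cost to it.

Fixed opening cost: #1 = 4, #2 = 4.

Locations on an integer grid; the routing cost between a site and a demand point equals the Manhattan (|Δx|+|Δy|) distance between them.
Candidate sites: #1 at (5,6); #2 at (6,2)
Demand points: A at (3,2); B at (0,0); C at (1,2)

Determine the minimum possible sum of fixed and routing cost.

20

Open {#2}: assign each demand point to its cheapest open site.
  A→#2 3, B→#2 8, C→#2 5
  routing cost 16, fixed 4 → total 20.
Compare {#1, #2}: routing cost 16 + fixed 8 = 24.
Compare {#1}: routing cost 25 + fixed 4 = 29.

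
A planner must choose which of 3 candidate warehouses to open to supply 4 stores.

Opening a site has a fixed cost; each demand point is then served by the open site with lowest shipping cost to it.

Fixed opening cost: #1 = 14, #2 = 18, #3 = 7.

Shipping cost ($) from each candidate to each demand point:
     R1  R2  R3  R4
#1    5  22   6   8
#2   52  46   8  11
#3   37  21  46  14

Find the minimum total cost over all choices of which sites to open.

Open {#1}: assign each demand point to its cheapest open site.
  R1→#1 5, R2→#1 22, R3→#1 6, R4→#1 8
  shipping cost 41, fixed 14 → total 55.
Compare {#1, #3}: shipping cost 40 + fixed 21 = 61.
Compare {#1, #2}: shipping cost 41 + fixed 32 = 73.
Compare {#1, #2, #3}: shipping cost 40 + fixed 39 = 79.
All other subsets cost ≥ 61. Minimum total cost: 55.

55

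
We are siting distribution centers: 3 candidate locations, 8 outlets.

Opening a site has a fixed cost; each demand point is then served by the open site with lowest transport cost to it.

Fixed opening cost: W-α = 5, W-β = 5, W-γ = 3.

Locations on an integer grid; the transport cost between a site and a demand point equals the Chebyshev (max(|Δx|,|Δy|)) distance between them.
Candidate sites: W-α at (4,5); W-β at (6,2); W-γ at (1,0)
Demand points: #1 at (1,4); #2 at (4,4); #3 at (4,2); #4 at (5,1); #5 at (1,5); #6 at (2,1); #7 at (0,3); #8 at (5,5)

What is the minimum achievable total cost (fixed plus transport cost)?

27

Open {W-α, W-γ}: assign each demand point to its cheapest open site.
  #1→W-α 3, #2→W-α 1, #3→W-α 3, #4→W-α 4, #5→W-α 3, #6→W-γ 1, #7→W-γ 3, #8→W-α 1
  transport cost 19, fixed 8 → total 27.
Compare {W-α}: transport cost 23 + fixed 5 = 28.
Compare {W-α, W-β, W-γ}: transport cost 15 + fixed 13 = 28.
Compare {W-α, W-β}: transport cost 19 + fixed 10 = 29.
All other subsets cost ≥ 28. Minimum total cost: 27.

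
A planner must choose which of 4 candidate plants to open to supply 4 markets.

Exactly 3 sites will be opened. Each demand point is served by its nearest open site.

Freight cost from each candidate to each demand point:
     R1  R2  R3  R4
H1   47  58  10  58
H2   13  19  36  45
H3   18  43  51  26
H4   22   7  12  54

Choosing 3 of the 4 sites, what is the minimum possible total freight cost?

58

Open {H2, H3, H4}.
  R1→H2 13, R2→H4 7, R3→H4 12, R4→H3 26  ⇒ total 58.
Compare {H1, H3, H4}: total 61.
Compare {H1, H2, H3}: total 68.
No size-3 selection does better; minimum is 58.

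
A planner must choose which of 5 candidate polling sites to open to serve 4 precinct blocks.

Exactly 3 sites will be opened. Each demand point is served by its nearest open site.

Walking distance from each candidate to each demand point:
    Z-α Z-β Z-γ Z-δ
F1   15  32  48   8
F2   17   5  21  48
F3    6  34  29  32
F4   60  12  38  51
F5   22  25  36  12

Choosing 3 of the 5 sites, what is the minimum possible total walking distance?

40

Open {F1, F2, F3}.
  Z-α→F3 6, Z-β→F2 5, Z-γ→F2 21, Z-δ→F1 8  ⇒ total 40.
Compare {F2, F3, F5}: total 44.
Compare {F1, F2, F4}: total 49.
No size-3 selection does better; minimum is 40.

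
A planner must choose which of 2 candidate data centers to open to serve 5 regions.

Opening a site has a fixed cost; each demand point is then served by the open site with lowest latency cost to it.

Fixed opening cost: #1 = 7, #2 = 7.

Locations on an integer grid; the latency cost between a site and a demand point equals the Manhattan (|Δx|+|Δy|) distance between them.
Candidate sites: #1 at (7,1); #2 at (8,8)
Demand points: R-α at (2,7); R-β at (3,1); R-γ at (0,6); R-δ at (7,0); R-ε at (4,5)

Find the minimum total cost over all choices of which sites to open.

42

Open {#1}: assign each demand point to its cheapest open site.
  R-α→#1 11, R-β→#1 4, R-γ→#1 12, R-δ→#1 1, R-ε→#1 7
  latency cost 35, fixed 7 → total 42.
Compare {#1, #2}: latency cost 29 + fixed 14 = 43.
Compare {#2}: latency cost 45 + fixed 7 = 52.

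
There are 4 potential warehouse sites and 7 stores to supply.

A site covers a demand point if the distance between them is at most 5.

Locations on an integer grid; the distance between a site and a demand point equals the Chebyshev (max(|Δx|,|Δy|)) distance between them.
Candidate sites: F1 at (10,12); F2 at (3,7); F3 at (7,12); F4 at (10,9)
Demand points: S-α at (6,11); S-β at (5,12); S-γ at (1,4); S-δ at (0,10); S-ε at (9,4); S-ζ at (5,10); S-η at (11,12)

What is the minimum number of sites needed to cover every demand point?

2

Coverage sets (demand points within 5 of each site):
  F1: {S-α, S-β, S-ζ, S-η}
  F2: {S-α, S-β, S-γ, S-δ, S-ζ}
  F3: {S-α, S-β, S-ζ, S-η}
  F4: {S-α, S-β, S-ε, S-ζ, S-η}
No single site covers all 7 demand points.
But {F2, F4} covers everything, so the minimum is 2.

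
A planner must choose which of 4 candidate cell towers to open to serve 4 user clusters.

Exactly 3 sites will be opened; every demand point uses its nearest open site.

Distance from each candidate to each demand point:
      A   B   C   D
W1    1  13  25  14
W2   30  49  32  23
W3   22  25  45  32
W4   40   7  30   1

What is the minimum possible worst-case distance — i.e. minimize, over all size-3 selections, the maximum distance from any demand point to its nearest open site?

25

Open {W1, W2, W3}.
  Farthest demand point is C at distance 25 (to W1); all others are ≤ 25.
With {W1, W2, W4} the worst case is 25.
With {W1, W3, W4} the worst case is 25.
No size-3 selection achieves below 25.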